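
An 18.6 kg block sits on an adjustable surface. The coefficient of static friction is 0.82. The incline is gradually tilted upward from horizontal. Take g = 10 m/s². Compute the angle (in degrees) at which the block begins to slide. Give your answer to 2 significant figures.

At the threshold of sliding, static friction is at its maximum μ_s N and exactly balances the weight component along the incline: mg sin θ = μ_s mg cos θ.
Hence tan θ = μ_s = 0.82, so θ = arctan(0.82) = 39.3518°.

39°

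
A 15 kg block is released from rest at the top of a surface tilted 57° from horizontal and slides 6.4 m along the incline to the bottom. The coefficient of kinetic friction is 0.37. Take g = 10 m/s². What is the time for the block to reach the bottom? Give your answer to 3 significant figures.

1.42 s

The weight component along the incline is mg sin 57° = 125.801 N and the normal force is N = mg cos 57° = 81.696 N.
Friction up the slope is f = μN = 0.37 × 81.696 = 30.228 N, so the net downslope force is 125.801 − 30.228 = 95.573 N and a = 95.573 / 15 = 6.3715 m/s².
Starting from rest, L = ½at², so t = √(2L/a) = √(2 × 6.4 / 6.3715) = 1.4174 s.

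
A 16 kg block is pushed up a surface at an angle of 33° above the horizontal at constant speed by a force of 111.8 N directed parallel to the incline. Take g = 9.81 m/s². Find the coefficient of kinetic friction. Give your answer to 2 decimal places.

At constant speed ΣF = 0 along the incline. The applied 111.8 N acts up the slope; the weight component mg sin 33° = 85.487 N and kinetic friction μN both act down the slope.
So 111.8 = 85.487 + μ × 131.638, giving μ = (111.8 − 85.487) / 131.638 = 0.1999.

0.20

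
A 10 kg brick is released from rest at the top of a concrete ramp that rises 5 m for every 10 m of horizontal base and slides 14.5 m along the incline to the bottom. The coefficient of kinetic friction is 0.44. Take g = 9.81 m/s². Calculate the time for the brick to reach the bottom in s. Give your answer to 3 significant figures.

7.42 s

The weight component along the incline is mg sin 26.57° = 43.872 N and the normal force is N = mg cos 26.57° = 87.743 N.
Friction up the slope is f = μN = 0.44 × 87.743 = 38.607 N, so the net downslope force is 43.872 − 38.607 = 5.265 N and a = 5.265 / 10 = 0.5265 m/s².
Starting from rest, L = ½at², so t = √(2L/a) = √(2 × 14.5 / 0.5265) = 7.4216 s.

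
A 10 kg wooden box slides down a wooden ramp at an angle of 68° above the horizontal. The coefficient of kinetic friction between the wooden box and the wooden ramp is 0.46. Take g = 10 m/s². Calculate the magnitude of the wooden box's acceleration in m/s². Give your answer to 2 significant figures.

7.5 m/s²

Resolving the weight along the incline: the component pulling the wooden box down the slope is mg sin 68° = 10 × 10 × 0.9272 = 92.720 N, and the normal force is N = mg cos 68° = 10 × 10 × 0.3746 = 37.460 N.
Kinetic friction acts up the slope with magnitude f = μN = 0.46 × 37.460 = 17.232 N.
Net force along the incline is 92.720 − 17.232 = 75.488 N, so a = 75.488 / 10 = 7.5488 m/s².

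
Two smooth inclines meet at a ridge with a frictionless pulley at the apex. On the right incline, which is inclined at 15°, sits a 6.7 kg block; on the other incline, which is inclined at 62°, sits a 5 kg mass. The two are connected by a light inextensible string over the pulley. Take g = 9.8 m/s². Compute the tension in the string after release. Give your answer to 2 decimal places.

32.04 N

Resolve each weight along its own incline: the 6.7 kg mass has component 6.7 × 9.8 × sin 15° = 16.994 N down its slope, and the 5 kg mass has 5 × 9.8 × sin 62° = 43.264 N down its slope.
The 5 kg side's 43.264 N exceeds the other side's 16.994 N, so that mass slides down and the 6.7 kg mass slides up. Taking that direction as positive, Newton's second law for the whole system gives 43.264 − 16.994 = (6.7 + 5) a, so a = 26.270 / 11.7 = 2.2453 m/s².
For the 6.7 kg mass (up-slope positive): T − 16.994 = 6.7 × 2.2453, so T = 32.038 N.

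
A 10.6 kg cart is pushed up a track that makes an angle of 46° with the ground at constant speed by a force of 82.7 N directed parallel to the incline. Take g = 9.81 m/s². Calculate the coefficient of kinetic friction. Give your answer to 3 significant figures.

0.109

At constant speed ΣF = 0 along the incline. The applied 82.7 N acts up the slope; the weight component mg sin 46° = 74.801 N and kinetic friction μN both act down the slope.
So 82.7 = 74.801 + μ × 72.235, giving μ = (82.7 − 74.801) / 72.235 = 0.1094.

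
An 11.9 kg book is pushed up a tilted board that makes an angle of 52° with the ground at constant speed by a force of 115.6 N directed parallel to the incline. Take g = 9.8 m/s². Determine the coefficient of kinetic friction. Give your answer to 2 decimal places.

At constant speed ΣF = 0 along the incline. The applied 115.6 N acts up the slope; the weight component mg sin 52° = 91.898 N and kinetic friction μN both act down the slope.
So 115.6 = 91.898 + μ × 71.798, giving μ = (115.6 − 91.898) / 71.798 = 0.3301.

0.33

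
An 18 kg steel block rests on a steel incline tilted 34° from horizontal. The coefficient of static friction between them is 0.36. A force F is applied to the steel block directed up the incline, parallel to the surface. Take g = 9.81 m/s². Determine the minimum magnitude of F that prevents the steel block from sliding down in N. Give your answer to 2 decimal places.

The normal force is N = mg cos 34° = 146.391 N. With F at its minimum the steel block is on the verge of sliding down, so static friction is at its maximum μ_s N = 0.36 × 146.391 = 52.701 N and acts up the slope.
Equilibrium along the incline: F + μ_s N = mg sin 34°, so F = 98.742 − 52.701 = 46.041 N.

46.04 N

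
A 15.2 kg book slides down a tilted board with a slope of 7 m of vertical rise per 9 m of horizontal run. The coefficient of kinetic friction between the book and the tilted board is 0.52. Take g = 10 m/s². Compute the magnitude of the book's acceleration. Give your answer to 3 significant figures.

Resolving the weight along the incline: the component pulling the book down the slope is mg sin 37.87° = 15.2 × 10 × 0.6139 = 93.313 N, and the normal force is N = mg cos 37.87° = 15.2 × 10 × 0.7894 = 119.989 N.
Kinetic friction acts up the slope with magnitude f = μN = 0.52 × 119.989 = 62.394 N.
Net force along the incline is 93.313 − 62.394 = 30.919 N, so a = 30.919 / 15.2 = 2.0341 m/s².

2.03 m/s²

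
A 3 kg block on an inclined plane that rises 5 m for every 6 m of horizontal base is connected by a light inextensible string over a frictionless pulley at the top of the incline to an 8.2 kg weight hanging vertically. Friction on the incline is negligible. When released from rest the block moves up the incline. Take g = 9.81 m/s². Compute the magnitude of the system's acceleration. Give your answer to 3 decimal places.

5.500 m/s²

For the block on the incline: the weight component along the slope is m₁g sin 39.81° = 3 × 9.81 × 0.6402 = 18.841 N and the normal force is N = m₁g cos 39.81° = 22.609 N.
Newton's second law for the block (up-slope positive): T − 18.841 = 3 a. For the hanging weight (downward positive): 8.2 × 9.81 − T = 8.2 a.
Adding the two equations eliminates T: 61.601 = 11.2 a, so a = 5.5001 m/s².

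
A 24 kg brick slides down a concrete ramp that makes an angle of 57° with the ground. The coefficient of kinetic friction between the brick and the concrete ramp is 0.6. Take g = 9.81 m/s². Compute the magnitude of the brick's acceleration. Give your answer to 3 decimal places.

Resolving the weight along the incline: the component pulling the brick down the slope is mg sin 57° = 24 × 9.81 × 0.8387 = 197.464 N, and the normal force is N = mg cos 57° = 24 × 9.81 × 0.5446 = 128.221 N.
Kinetic friction acts up the slope with magnitude f = μN = 0.6 × 128.221 = 76.933 N.
Net force along the incline is 197.464 − 76.933 = 120.531 N, so a = 120.531 / 24 = 5.0221 m/s².

5.022 m/s²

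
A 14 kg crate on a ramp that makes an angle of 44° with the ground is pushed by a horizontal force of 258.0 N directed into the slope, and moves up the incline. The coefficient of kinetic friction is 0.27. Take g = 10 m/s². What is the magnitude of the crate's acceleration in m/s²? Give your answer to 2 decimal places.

0.91 m/s²

The horizontal push has components F cos 44° = 258.0 × 0.7193 = 185.579 N up the incline and F sin 44° = 258.0 × 0.6947 = 179.233 N pressing into the surface.
The normal force is therefore N = mg cos 44° + F sin 44° = 100.702 + 179.233 = 279.935 N, and kinetic friction down the slope is μN = 0.27 × 279.935 = 75.582 N.
Along the incline: F cos 44° − mg sin 44° − μN = ma, so 185.579 − 97.258 − 75.582 = 14 a, giving a = 0.9099 m/s².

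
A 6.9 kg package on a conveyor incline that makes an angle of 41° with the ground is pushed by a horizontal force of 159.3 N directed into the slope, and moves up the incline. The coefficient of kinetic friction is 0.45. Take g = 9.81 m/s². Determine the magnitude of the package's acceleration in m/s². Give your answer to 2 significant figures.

The horizontal push has components F cos 41° = 159.3 × 0.7547 = 120.224 N up the incline and F sin 41° = 159.3 × 0.6561 = 104.517 N pressing into the surface.
The normal force is therefore N = mg cos 41° + F sin 41° = 51.085 + 104.517 = 155.602 N, and kinetic friction down the slope is μN = 0.45 × 155.602 = 70.021 N.
Along the incline: F cos 41° − mg sin 41° − μN = ma, so 120.224 − 44.411 − 70.021 = 6.9 a, giving a = 0.8394 m/s².

0.84 m/s²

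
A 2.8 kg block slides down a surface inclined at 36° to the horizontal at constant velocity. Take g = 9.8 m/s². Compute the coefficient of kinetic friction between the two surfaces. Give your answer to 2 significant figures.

0.73

At constant velocity the net force along the incline is zero: mg sin 36° = μ mg cos 36°.
So μ = tan 36° = 0.5878 / 0.8090 = 0.7266.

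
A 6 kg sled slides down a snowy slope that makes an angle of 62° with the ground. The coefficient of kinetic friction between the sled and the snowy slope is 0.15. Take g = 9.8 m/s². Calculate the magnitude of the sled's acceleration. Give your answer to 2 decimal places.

7.96 m/s²

Resolving the weight along the incline: the component pulling the sled down the slope is mg sin 62° = 6 × 9.8 × 0.8829 = 51.915 N, and the normal force is N = mg cos 62° = 6 × 9.8 × 0.4695 = 27.607 N.
Kinetic friction acts up the slope with magnitude f = μN = 0.15 × 27.607 = 4.141 N.
Net force along the incline is 51.915 − 4.141 = 47.774 N, so a = 47.774 / 6 = 7.9623 m/s².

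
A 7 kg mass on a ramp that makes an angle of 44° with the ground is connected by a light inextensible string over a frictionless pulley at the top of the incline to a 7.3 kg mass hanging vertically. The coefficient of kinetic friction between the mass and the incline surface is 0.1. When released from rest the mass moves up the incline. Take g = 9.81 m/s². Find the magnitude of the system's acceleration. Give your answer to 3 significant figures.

For the mass on the incline: the weight component along the slope is m₁g sin 44° = 7 × 9.81 × 0.6947 = 47.705 N and the normal force is N = m₁g cos 44° = 49.397 N.
Kinetic friction opposes the mass's motion up the incline: f = μN = 0.1 × 49.397 = 4.940 N acting down the slope.
Newton's second law for the mass (up-slope positive): T − 47.705 − 4.940 = 7 a. For the hanging mass (downward positive): 7.3 × 9.81 − T = 7.3 a.
Adding the two equations eliminates T: 18.968 = 14.3 a, so a = 1.3264 m/s².

1.33 m/s²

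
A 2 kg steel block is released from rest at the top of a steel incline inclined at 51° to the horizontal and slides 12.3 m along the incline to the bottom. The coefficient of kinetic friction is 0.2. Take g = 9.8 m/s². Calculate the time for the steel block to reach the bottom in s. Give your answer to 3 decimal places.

The weight component along the incline is mg sin 51° = 15.232 N and the normal force is N = mg cos 51° = 12.335 N.
Friction up the slope is f = μN = 0.2 × 12.335 = 2.467 N, so the net downslope force is 15.232 − 2.467 = 12.765 N and a = 12.765 / 2 = 6.3825 m/s².
Starting from rest, L = ½at², so t = √(2L/a) = √(2 × 12.3 / 6.3825) = 1.9632 s.

1.963 s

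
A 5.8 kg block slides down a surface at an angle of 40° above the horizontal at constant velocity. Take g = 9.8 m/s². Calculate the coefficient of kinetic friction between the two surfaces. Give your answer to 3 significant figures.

At constant velocity the net force along the incline is zero: mg sin 40° = μ mg cos 40°.
So μ = tan 40° = 0.6428 / 0.7660 = 0.8392.

0.839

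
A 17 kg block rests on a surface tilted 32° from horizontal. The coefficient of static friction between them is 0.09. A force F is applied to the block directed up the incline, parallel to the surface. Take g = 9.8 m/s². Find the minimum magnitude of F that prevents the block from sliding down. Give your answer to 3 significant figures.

75.6 N

The normal force is N = mg cos 32° = 141.285 N. With F at its minimum the block is on the verge of sliding down, so static friction is at its maximum μ_s N = 0.09 × 141.285 = 12.716 N and acts up the slope.
Equilibrium along the incline: F + μ_s N = mg sin 32°, so F = 88.285 − 12.716 = 75.569 N.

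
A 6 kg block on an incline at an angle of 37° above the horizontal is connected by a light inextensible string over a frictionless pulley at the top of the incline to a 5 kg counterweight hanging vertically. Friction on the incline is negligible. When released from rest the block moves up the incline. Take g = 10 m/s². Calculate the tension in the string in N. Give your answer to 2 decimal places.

43.69 N

For the block on the incline: the weight component along the slope is m₁g sin 37° = 6 × 10 × 0.6018 = 36.108 N and the normal force is N = m₁g cos 37° = 47.918 N.
Newton's second law for the block (up-slope positive): T − 36.108 = 6 a. For the hanging counterweight (downward positive): 5 × 10 − T = 5 a.
Adding the two equations eliminates T: 13.892 = 11 a, so a = 1.2629 m/s².
Then from the hanging counterweight's equation, T = 5 × (10 − 1.2629) = 43.685 N.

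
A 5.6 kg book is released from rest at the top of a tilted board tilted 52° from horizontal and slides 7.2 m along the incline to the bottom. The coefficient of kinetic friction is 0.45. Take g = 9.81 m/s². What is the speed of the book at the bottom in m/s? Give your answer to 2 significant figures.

The weight component along the incline is mg sin 52° = 43.290 N and the normal force is N = mg cos 52° = 33.822 N.
Friction up the slope is f = μN = 0.45 × 33.822 = 15.220 N, so the net downslope force is 43.290 − 15.220 = 28.070 N and a = 28.070 / 5.6 = 5.0125 m/s².
Starting from rest over a distance of 7.2 m, v² = 2aL = 2 × 5.0125 × 7.2 = 72.1800, so v = 8.4959 m/s.

8.5 m/s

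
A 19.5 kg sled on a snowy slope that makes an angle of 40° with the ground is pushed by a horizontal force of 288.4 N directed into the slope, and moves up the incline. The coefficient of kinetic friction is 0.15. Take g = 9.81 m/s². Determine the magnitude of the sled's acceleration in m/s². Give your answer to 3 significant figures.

The horizontal push has components F cos 40° = 288.4 × 0.7660 = 220.914 N up the incline and F sin 40° = 288.4 × 0.6428 = 185.384 N pressing into the surface.
The normal force is therefore N = mg cos 40° + F sin 40° = 146.532 + 185.384 = 331.916 N, and kinetic friction down the slope is μN = 0.15 × 331.916 = 49.787 N.
Along the incline: F cos 40° − mg sin 40° − μN = ma, so 220.914 − 122.964 − 49.787 = 19.5 a, giving a = 2.4699 m/s².

2.47 m/s²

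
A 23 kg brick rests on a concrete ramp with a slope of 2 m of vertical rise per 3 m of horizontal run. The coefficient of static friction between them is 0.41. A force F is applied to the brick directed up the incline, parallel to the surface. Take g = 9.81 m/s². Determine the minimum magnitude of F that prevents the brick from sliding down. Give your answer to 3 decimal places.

The normal force is N = mg cos 33.69° = 187.736 N. With F at its minimum the brick is on the verge of sliding down, so static friction is at its maximum μ_s N = 0.41 × 187.736 = 76.972 N and acts up the slope.
Equilibrium along the incline: F + μ_s N = mg sin 33.69°, so F = 125.157 − 76.972 = 48.185 N.

48.185 N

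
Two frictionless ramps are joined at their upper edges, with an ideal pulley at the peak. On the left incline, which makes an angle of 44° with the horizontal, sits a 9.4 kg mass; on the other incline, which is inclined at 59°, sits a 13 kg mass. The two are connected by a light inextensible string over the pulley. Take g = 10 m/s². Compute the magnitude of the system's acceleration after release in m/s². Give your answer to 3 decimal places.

2.060 m/s²

Resolve each weight along its own incline: the 9.4 kg mass has component 9.4 × 10 × sin 44° = 65.298 N down its slope, and the 13 kg mass has 13 × 10 × sin 59° = 111.432 N down its slope.
The 13 kg side's 111.432 N exceeds the other side's 65.298 N, so that mass slides down and the 9.4 kg mass slides up. Taking that direction as positive, Newton's second law for the whole system gives 111.432 − 65.298 = (9.4 + 13) a, so a = 46.134 / 22.4 = 2.0596 m/s².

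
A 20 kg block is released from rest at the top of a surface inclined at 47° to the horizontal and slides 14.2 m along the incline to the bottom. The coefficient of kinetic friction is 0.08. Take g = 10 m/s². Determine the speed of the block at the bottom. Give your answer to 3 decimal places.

13.864 m/s

The weight component along the incline is mg sin 47° = 146.271 N and the normal force is N = mg cos 47° = 136.400 N.
Friction up the slope is f = μN = 0.08 × 136.400 = 10.912 N, so the net downslope force is 146.271 − 10.912 = 135.359 N and a = 135.359 / 20 = 6.7680 m/s².
Starting from rest over a distance of 14.2 m, v² = 2aL = 2 × 6.7680 × 14.2 = 192.2112, so v = 13.8640 m/s.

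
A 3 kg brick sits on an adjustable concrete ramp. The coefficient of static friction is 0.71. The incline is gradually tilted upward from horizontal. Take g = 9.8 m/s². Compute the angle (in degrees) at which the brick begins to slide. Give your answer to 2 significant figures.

At the threshold of sliding, static friction is at its maximum μ_s N and exactly balances the weight component along the incline: mg sin θ = μ_s mg cos θ.
Hence tan θ = μ_s = 0.71, so θ = arctan(0.71) = 35.3748°.

35°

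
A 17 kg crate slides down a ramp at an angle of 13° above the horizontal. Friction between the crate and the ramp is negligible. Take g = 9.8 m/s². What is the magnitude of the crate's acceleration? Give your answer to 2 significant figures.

2.2 m/s²

Resolving the weight along the incline: the component pulling the crate down the slope is mg sin 13° = 17 × 9.8 × 0.2250 = 37.485 N, and the normal force is N = mg cos 13° = 17 × 9.8 × 0.9744 = 162.335 N.
With no friction the net force along the incline is 37.485 N, so a = g sin 13° = 37.485 / 17 = 2.2050 m/s².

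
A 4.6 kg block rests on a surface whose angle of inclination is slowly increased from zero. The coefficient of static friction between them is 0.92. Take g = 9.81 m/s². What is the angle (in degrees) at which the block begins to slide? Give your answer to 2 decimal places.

At the threshold of sliding, static friction is at its maximum μ_s N and exactly balances the weight component along the incline: mg sin θ = μ_s mg cos θ.
Hence tan θ = μ_s = 0.92, so θ = arctan(0.92) = 42.6141°.

42.61°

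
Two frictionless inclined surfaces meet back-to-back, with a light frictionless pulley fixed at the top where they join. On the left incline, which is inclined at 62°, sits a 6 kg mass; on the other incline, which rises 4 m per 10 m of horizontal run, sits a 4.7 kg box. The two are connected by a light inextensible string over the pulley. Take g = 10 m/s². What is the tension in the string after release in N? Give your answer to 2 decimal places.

Resolve each weight along its own incline: the 6 kg mass has component 6 × 10 × sin 62° = 52.977 N down its slope, and the 4.7 kg mass has 4.7 × 10 × sin 21.80° = 17.455 N down its slope.
The 6 kg side's 52.977 N exceeds the other side's 17.455 N, so that mass slides down and the 4.7 kg mass slides up. Taking that direction as positive, Newton's second law for the whole system gives 52.977 − 17.455 = (6 + 4.7) a, so a = 35.522 / 10.7 = 3.3198 m/s².
For the 4.7 kg mass (up-slope positive): T − 17.455 = 4.7 × 3.3198, so T = 33.058 N.

33.06 N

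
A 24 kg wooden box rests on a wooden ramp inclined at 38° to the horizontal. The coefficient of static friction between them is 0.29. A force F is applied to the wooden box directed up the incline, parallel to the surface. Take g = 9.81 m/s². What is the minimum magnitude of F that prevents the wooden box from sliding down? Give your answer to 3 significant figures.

91.1 N

The normal force is N = mg cos 38° = 185.529 N. With F at its minimum the wooden box is on the verge of sliding down, so static friction is at its maximum μ_s N = 0.29 × 185.529 = 53.803 N and acts up the slope.
Equilibrium along the incline: F + μ_s N = mg sin 38°, so F = 144.951 − 53.803 = 91.148 N.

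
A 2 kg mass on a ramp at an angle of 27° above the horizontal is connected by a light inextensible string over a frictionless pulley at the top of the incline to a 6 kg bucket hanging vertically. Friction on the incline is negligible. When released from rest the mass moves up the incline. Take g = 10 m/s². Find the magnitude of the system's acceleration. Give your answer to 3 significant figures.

For the mass on the incline: the weight component along the slope is m₁g sin 27° = 2 × 10 × 0.4540 = 9.080 N and the normal force is N = m₁g cos 27° = 17.820 N.
Newton's second law for the mass (up-slope positive): T − 9.080 = 2 a. For the hanging bucket (downward positive): 6 × 10 − T = 6 a.
Adding the two equations eliminates T: 50.920 = 8 a, so a = 6.3650 m/s².

6.37 m/s²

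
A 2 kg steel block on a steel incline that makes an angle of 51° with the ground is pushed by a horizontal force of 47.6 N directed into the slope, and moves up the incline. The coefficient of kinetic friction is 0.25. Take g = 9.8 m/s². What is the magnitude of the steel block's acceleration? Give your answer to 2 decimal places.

The horizontal push has components F cos 51° = 47.6 × 0.6293 = 29.955 N up the incline and F sin 51° = 47.6 × 0.7771 = 36.990 N pressing into the surface.
The normal force is therefore N = mg cos 51° + F sin 51° = 12.334 + 36.990 = 49.324 N, and kinetic friction down the slope is μN = 0.25 × 49.324 = 12.331 N.
Along the incline: F cos 51° − mg sin 51° − μN = ma, so 29.955 − 15.231 − 12.331 = 2 a, giving a = 1.1965 m/s².

1.20 m/s²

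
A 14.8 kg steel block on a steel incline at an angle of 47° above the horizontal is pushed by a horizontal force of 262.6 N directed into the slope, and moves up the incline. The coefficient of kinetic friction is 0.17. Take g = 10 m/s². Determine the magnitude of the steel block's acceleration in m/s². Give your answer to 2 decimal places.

The horizontal push has components F cos 47° = 262.6 × 0.6820 = 179.093 N up the incline and F sin 47° = 262.6 × 0.7314 = 192.066 N pressing into the surface.
The normal force is therefore N = mg cos 47° + F sin 47° = 100.936 + 192.066 = 293.002 N, and kinetic friction down the slope is μN = 0.17 × 293.002 = 49.810 N.
Along the incline: F cos 47° − mg sin 47° − μN = ma, so 179.093 − 108.247 − 49.810 = 14.8 a, giving a = 1.4214 m/s².

1.42 m/s²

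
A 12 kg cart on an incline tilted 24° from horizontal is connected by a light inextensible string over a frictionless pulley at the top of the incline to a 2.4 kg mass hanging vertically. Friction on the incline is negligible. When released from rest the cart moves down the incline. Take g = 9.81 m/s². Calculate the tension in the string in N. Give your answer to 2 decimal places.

27.60 N

For the cart on the incline: the weight component along the slope is m₁g sin 24° = 12 × 9.81 × 0.4067 = 47.877 N and the normal force is N = m₁g cos 24° = 107.543 N.
Newton's second law for the cart (down-slope positive): 47.877 − T = 12 a. For the hanging mass (upward positive): T − 2.4 × 9.81 = 2.4 a.
Adding the two equations eliminates T: 24.333 = 14.4 a, so a = 1.6898 m/s².
Then from the hanging mass's equation, T = 2.4 × (9.81 + 1.6898) = 27.600 N.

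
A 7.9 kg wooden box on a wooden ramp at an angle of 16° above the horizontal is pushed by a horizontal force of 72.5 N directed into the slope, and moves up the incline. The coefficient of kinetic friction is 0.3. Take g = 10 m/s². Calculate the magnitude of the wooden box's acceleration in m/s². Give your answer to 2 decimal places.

2.42 m/s²

The horizontal push has components F cos 16° = 72.5 × 0.9613 = 69.694 N up the incline and F sin 16° = 72.5 × 0.2756 = 19.981 N pressing into the surface.
The normal force is therefore N = mg cos 16° + F sin 16° = 75.943 + 19.981 = 95.924 N, and kinetic friction down the slope is μN = 0.3 × 95.924 = 28.777 N.
Along the incline: F cos 16° − mg sin 16° − μN = ma, so 69.694 − 21.772 − 28.777 = 7.9 a, giving a = 2.4234 m/s².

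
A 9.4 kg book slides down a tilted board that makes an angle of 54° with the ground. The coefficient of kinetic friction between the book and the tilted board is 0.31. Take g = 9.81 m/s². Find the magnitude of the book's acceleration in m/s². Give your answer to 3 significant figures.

Resolving the weight along the incline: the component pulling the book down the slope is mg sin 54° = 9.4 × 9.81 × 0.8090 = 74.601 N, and the normal force is N = mg cos 54° = 9.4 × 9.81 × 0.5878 = 54.203 N.
Kinetic friction acts up the slope with magnitude f = μN = 0.31 × 54.203 = 16.803 N.
Net force along the incline is 74.601 − 16.803 = 57.798 N, so a = 57.798 / 9.4 = 6.1487 m/s².

6.15 m/s²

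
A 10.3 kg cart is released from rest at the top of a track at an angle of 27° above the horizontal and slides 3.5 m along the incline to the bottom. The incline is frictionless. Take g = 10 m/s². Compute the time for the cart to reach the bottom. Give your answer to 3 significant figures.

The weight component along the incline is mg sin 27° = 46.761 N and the normal force is N = mg cos 27° = 91.774 N.
With no friction, a = g sin 27° = 4.5399 m/s².
Starting from rest, L = ½at², so t = √(2L/a) = √(2 × 3.5 / 4.5399) = 1.2417 s.

1.24 s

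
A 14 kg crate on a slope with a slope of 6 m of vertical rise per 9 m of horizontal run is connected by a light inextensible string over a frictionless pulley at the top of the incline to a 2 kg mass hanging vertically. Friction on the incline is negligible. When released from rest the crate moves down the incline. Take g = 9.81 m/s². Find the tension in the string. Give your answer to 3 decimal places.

26.690 N

For the crate on the incline: the weight component along the slope is m₁g sin 33.69° = 14 × 9.81 × 0.5547 = 76.182 N and the normal force is N = m₁g cos 33.69° = 114.274 N.
Newton's second law for the crate (down-slope positive): 76.182 − T = 14 a. For the hanging mass (upward positive): T − 2 × 9.81 = 2 a.
Adding the two equations eliminates T: 56.562 = 16 a, so a = 3.5351 m/s².
Then from the hanging mass's equation, T = 2 × (9.81 + 3.5351) = 26.690 N.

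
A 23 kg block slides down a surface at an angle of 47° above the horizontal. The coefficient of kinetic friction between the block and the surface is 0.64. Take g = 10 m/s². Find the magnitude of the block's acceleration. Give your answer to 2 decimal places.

Resolving the weight along the incline: the component pulling the block down the slope is mg sin 47° = 23 × 10 × 0.7314 = 168.222 N, and the normal force is N = mg cos 47° = 23 × 10 × 0.6820 = 156.860 N.
Kinetic friction acts up the slope with magnitude f = μN = 0.64 × 156.860 = 100.390 N.
Net force along the incline is 168.222 − 100.390 = 67.832 N, so a = 67.832 / 23 = 2.9492 m/s².

2.95 m/s²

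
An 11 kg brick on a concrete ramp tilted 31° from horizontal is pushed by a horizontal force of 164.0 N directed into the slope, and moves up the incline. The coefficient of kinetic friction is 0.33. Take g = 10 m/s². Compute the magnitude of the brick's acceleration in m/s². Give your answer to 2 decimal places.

The horizontal push has components F cos 31° = 164.0 × 0.8572 = 140.581 N up the incline and F sin 31° = 164.0 × 0.5150 = 84.460 N pressing into the surface.
The normal force is therefore N = mg cos 31° + F sin 31° = 94.292 + 84.460 = 178.752 N, and kinetic friction down the slope is μN = 0.33 × 178.752 = 58.988 N.
Along the incline: F cos 31° − mg sin 31° − μN = ma, so 140.581 − 56.650 − 58.988 = 11 a, giving a = 2.2675 m/s².

2.27 m/s²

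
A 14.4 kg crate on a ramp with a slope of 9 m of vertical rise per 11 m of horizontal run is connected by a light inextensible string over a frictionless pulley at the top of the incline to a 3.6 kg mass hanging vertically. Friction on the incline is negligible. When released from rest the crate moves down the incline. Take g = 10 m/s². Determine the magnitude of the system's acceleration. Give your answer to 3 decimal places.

For the crate on the incline: the weight component along the slope is m₁g sin 39.29° = 14.4 × 10 × 0.6332 = 91.181 N and the normal force is N = m₁g cos 39.29° = 111.450 N.
Newton's second law for the crate (down-slope positive): 91.181 − T = 14.4 a. For the hanging mass (upward positive): T − 3.6 × 10 = 3.6 a.
Adding the two equations eliminates T: 55.181 = 18 a, so a = 3.0656 m/s².

3.066 m/s²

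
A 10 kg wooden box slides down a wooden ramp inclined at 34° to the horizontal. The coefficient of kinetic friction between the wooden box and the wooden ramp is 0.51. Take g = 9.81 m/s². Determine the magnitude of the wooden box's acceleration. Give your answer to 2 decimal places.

Resolving the weight along the incline: the component pulling the wooden box down the slope is mg sin 34° = 10 × 9.81 × 0.5592 = 54.858 N, and the normal force is N = mg cos 34° = 10 × 9.81 × 0.8290 = 81.325 N.
Kinetic friction acts up the slope with magnitude f = μN = 0.51 × 81.325 = 41.476 N.
Net force along the incline is 54.858 − 41.476 = 13.382 N, so a = 13.382 / 10 = 1.3382 m/s².

1.34 m/s²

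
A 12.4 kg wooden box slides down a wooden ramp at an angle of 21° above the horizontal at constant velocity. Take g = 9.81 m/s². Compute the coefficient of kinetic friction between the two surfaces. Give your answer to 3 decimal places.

0.384

At constant velocity the net force along the incline is zero: mg sin 21° = μ mg cos 21°.
So μ = tan 21° = 0.3584 / 0.9336 = 0.3839.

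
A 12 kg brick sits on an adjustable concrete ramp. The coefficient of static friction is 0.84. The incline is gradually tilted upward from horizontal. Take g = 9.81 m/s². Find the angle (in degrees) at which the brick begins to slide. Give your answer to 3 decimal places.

40.030°

At the threshold of sliding, static friction is at its maximum μ_s N and exactly balances the weight component along the incline: mg sin θ = μ_s mg cos θ.
Hence tan θ = μ_s = 0.84, so θ = arctan(0.84) = 40.0303°.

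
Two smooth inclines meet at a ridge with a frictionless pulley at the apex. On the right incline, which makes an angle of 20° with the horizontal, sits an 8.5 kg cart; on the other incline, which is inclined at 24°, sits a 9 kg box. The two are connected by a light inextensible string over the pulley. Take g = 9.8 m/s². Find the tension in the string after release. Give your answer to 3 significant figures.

32.1 N

Resolve each weight along its own incline: the 8.5 kg mass has component 8.5 × 9.8 × sin 20° = 28.490 N down its slope, and the 9 kg mass has 9 × 9.8 × sin 24° = 35.874 N down its slope.
The 9 kg side's 35.874 N exceeds the other side's 28.490 N, so that mass slides down and the 8.5 kg mass slides up. Taking that direction as positive, Newton's second law for the whole system gives 35.874 − 28.490 = (8.5 + 9) a, so a = 7.384 / 17.5 = 0.4219 m/s².
For the 8.5 kg mass (up-slope positive): T − 28.490 = 8.5 × 0.4219, so T = 32.076 N.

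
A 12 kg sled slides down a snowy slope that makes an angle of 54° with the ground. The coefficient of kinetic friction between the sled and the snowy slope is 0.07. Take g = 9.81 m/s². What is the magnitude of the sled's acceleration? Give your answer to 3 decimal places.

7.533 m/s²

Resolving the weight along the incline: the component pulling the sled down the slope is mg sin 54° = 12 × 9.81 × 0.8090 = 95.235 N, and the normal force is N = mg cos 54° = 12 × 9.81 × 0.5878 = 69.196 N.
Kinetic friction acts up the slope with magnitude f = μN = 0.07 × 69.196 = 4.844 N.
Net force along the incline is 95.235 − 4.844 = 90.391 N, so a = 90.391 / 12 = 7.5326 m/s².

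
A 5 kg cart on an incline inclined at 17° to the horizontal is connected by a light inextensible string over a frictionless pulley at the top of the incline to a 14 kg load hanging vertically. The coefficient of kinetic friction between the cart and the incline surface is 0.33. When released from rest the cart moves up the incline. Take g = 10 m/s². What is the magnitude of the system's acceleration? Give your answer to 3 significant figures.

For the cart on the incline: the weight component along the slope is m₁g sin 17° = 5 × 10 × 0.2924 = 14.620 N and the normal force is N = m₁g cos 17° = 47.815 N.
Kinetic friction opposes the cart's motion up the incline: f = μN = 0.33 × 47.815 = 15.779 N acting down the slope.
Newton's second law for the cart (up-slope positive): T − 14.620 − 15.779 = 5 a. For the hanging load (downward positive): 14 × 10 − T = 14 a.
Adding the two equations eliminates T: 109.601 = 19 a, so a = 5.7685 m/s².

5.77 m/s²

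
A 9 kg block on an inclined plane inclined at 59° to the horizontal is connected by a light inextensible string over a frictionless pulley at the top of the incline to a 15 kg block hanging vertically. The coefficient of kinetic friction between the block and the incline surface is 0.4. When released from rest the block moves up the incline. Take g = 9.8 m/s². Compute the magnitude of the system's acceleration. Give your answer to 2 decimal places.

2.22 m/s²

For the block on the incline: the weight component along the slope is m₁g sin 59° = 9 × 9.8 × 0.8572 = 75.605 N and the normal force is N = m₁g cos 59° = 45.426 N.
Kinetic friction opposes the block's motion up the incline: f = μN = 0.4 × 45.426 = 18.170 N acting down the slope.
Newton's second law for the block (up-slope positive): T − 75.605 − 18.170 = 9 a. For the hanging block (downward positive): 15 × 9.8 − T = 15 a.
Adding the two equations eliminates T: 53.225 = 24 a, so a = 2.2177 m/s².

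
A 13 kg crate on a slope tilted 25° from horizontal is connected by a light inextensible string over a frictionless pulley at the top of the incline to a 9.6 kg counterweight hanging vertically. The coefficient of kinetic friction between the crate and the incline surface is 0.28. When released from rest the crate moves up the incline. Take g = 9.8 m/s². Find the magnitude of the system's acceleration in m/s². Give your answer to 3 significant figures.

0.350 m/s²

For the crate on the incline: the weight component along the slope is m₁g sin 25° = 13 × 9.8 × 0.4226 = 53.839 N and the normal force is N = m₁g cos 25° = 115.464 N.
Kinetic friction opposes the crate's motion up the incline: f = μN = 0.28 × 115.464 = 32.330 N acting down the slope.
Newton's second law for the crate (up-slope positive): T − 53.839 − 32.330 = 13 a. For the hanging counterweight (downward positive): 9.6 × 9.8 − T = 9.6 a.
Adding the two equations eliminates T: 7.911 = 22.6 a, so a = 0.3500 m/s².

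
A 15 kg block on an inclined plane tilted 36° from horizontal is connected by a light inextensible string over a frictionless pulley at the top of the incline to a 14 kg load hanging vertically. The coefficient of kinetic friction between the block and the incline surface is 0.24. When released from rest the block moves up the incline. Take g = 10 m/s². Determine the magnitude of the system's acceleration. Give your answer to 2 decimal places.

0.78 m/s²

For the block on the incline: the weight component along the slope is m₁g sin 36° = 15 × 10 × 0.5878 = 88.170 N and the normal force is N = m₁g cos 36° = 121.353 N.
Kinetic friction opposes the block's motion up the incline: f = μN = 0.24 × 121.353 = 29.125 N acting down the slope.
Newton's second law for the block (up-slope positive): T − 88.170 − 29.125 = 15 a. For the hanging load (downward positive): 14 × 10 − T = 14 a.
Adding the two equations eliminates T: 22.705 = 29 a, so a = 0.7829 m/s².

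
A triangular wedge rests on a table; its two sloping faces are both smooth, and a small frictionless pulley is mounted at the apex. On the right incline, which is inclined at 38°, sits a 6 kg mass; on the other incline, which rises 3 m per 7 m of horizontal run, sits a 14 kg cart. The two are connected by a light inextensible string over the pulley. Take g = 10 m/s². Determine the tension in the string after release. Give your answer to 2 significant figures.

42 N

Resolve each weight along its own incline: the 6 kg mass has component 6 × 10 × sin 38° = 36.940 N down its slope, and the 14 kg mass has 14 × 10 × sin 23.20° = 55.149 N down its slope.
The 14 kg side's 55.149 N exceeds the other side's 36.940 N, so that mass slides down and the 6 kg mass slides up. Taking that direction as positive, Newton's second law for the whole system gives 55.149 − 36.940 = (6 + 14) a, so a = 18.209 / 20 = 0.9104 m/s².
For the 6 kg mass (up-slope positive): T − 36.940 = 6 × 0.9104, so T = 42.402 N.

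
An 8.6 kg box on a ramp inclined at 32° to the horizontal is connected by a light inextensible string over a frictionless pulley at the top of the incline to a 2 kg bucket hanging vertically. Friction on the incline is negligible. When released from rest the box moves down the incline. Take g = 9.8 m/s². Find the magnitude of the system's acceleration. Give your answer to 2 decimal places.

For the box on the incline: the weight component along the slope is m₁g sin 32° = 8.6 × 9.8 × 0.5299 = 44.660 N and the normal force is N = m₁g cos 32° = 71.473 N.
Newton's second law for the box (down-slope positive): 44.660 − T = 8.6 a. For the hanging bucket (upward positive): T − 2 × 9.8 = 2 a.
Adding the two equations eliminates T: 25.060 = 10.6 a, so a = 2.3642 m/s².

2.36 m/s²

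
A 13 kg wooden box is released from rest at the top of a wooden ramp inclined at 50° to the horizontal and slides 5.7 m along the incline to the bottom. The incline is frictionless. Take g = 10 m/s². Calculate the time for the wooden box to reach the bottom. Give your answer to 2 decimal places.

1.22 s

The weight component along the incline is mg sin 50° = 99.586 N and the normal force is N = mg cos 50° = 83.562 N.
With no friction, a = g sin 50° = 7.6604 m/s².
Starting from rest, L = ½at², so t = √(2L/a) = √(2 × 5.7 / 7.6604) = 1.2199 s.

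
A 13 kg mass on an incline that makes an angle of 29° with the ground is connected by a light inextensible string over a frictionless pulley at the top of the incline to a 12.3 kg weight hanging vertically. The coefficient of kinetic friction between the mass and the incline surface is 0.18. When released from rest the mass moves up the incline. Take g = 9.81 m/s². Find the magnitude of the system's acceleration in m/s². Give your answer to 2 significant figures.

For the mass on the incline: the weight component along the slope is m₁g sin 29° = 13 × 9.81 × 0.4848 = 61.827 N and the normal force is N = m₁g cos 29° = 111.540 N.
Kinetic friction opposes the mass's motion up the incline: f = μN = 0.18 × 111.540 = 20.077 N acting down the slope.
Newton's second law for the mass (up-slope positive): T − 61.827 − 20.077 = 13 a. For the hanging weight (downward positive): 12.3 × 9.81 − T = 12.3 a.
Adding the two equations eliminates T: 38.759 = 25.3 a, so a = 1.5320 m/s².

1.5 m/s²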